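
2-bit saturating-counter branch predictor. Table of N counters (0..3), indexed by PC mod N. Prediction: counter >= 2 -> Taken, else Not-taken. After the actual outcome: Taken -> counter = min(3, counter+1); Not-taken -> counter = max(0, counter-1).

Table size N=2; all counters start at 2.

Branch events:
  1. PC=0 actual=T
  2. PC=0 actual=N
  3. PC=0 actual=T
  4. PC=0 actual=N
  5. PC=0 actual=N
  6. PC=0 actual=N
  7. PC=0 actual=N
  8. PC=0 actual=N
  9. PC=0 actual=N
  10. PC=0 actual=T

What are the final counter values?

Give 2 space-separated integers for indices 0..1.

Answer: 1 2

Derivation:
Ev 1: PC=0 idx=0 pred=T actual=T -> ctr[0]=3
Ev 2: PC=0 idx=0 pred=T actual=N -> ctr[0]=2
Ev 3: PC=0 idx=0 pred=T actual=T -> ctr[0]=3
Ev 4: PC=0 idx=0 pred=T actual=N -> ctr[0]=2
Ev 5: PC=0 idx=0 pred=T actual=N -> ctr[0]=1
Ev 6: PC=0 idx=0 pred=N actual=N -> ctr[0]=0
Ev 7: PC=0 idx=0 pred=N actual=N -> ctr[0]=0
Ev 8: PC=0 idx=0 pred=N actual=N -> ctr[0]=0
Ev 9: PC=0 idx=0 pred=N actual=N -> ctr[0]=0
Ev 10: PC=0 idx=0 pred=N actual=T -> ctr[0]=1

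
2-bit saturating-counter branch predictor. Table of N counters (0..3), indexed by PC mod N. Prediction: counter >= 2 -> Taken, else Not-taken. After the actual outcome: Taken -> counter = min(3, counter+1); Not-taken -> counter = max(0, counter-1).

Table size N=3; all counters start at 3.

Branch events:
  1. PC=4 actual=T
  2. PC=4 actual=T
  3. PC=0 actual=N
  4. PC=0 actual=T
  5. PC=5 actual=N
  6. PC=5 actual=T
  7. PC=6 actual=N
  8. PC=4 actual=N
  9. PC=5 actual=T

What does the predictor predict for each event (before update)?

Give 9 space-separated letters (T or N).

Answer: T T T T T T T T T

Derivation:
Ev 1: PC=4 idx=1 pred=T actual=T -> ctr[1]=3
Ev 2: PC=4 idx=1 pred=T actual=T -> ctr[1]=3
Ev 3: PC=0 idx=0 pred=T actual=N -> ctr[0]=2
Ev 4: PC=0 idx=0 pred=T actual=T -> ctr[0]=3
Ev 5: PC=5 idx=2 pred=T actual=N -> ctr[2]=2
Ev 6: PC=5 idx=2 pred=T actual=T -> ctr[2]=3
Ev 7: PC=6 idx=0 pred=T actual=N -> ctr[0]=2
Ev 8: PC=4 idx=1 pred=T actual=N -> ctr[1]=2
Ev 9: PC=5 idx=2 pred=T actual=T -> ctr[2]=3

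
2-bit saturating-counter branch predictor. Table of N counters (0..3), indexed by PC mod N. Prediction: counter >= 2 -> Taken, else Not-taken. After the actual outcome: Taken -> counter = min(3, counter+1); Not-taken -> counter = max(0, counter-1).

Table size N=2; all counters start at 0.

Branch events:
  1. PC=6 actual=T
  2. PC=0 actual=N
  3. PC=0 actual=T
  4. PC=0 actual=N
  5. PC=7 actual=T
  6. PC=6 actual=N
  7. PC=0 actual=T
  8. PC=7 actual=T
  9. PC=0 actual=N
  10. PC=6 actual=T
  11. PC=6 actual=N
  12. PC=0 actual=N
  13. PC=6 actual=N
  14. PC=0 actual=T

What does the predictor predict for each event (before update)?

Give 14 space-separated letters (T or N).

Ev 1: PC=6 idx=0 pred=N actual=T -> ctr[0]=1
Ev 2: PC=0 idx=0 pred=N actual=N -> ctr[0]=0
Ev 3: PC=0 idx=0 pred=N actual=T -> ctr[0]=1
Ev 4: PC=0 idx=0 pred=N actual=N -> ctr[0]=0
Ev 5: PC=7 idx=1 pred=N actual=T -> ctr[1]=1
Ev 6: PC=6 idx=0 pred=N actual=N -> ctr[0]=0
Ev 7: PC=0 idx=0 pred=N actual=T -> ctr[0]=1
Ev 8: PC=7 idx=1 pred=N actual=T -> ctr[1]=2
Ev 9: PC=0 idx=0 pred=N actual=N -> ctr[0]=0
Ev 10: PC=6 idx=0 pred=N actual=T -> ctr[0]=1
Ev 11: PC=6 idx=0 pred=N actual=N -> ctr[0]=0
Ev 12: PC=0 idx=0 pred=N actual=N -> ctr[0]=0
Ev 13: PC=6 idx=0 pred=N actual=N -> ctr[0]=0
Ev 14: PC=0 idx=0 pred=N actual=T -> ctr[0]=1

Answer: N N N N N N N N N N N N N N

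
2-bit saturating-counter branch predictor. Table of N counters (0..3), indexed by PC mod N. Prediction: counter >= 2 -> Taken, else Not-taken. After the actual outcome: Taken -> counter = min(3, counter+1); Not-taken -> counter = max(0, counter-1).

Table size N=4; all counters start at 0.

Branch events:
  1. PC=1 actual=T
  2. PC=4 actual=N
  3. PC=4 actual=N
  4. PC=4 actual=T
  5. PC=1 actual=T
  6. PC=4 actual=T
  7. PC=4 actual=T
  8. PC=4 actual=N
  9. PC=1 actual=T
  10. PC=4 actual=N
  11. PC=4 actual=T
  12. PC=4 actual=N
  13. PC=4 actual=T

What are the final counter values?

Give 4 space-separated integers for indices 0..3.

Ev 1: PC=1 idx=1 pred=N actual=T -> ctr[1]=1
Ev 2: PC=4 idx=0 pred=N actual=N -> ctr[0]=0
Ev 3: PC=4 idx=0 pred=N actual=N -> ctr[0]=0
Ev 4: PC=4 idx=0 pred=N actual=T -> ctr[0]=1
Ev 5: PC=1 idx=1 pred=N actual=T -> ctr[1]=2
Ev 6: PC=4 idx=0 pred=N actual=T -> ctr[0]=2
Ev 7: PC=4 idx=0 pred=T actual=T -> ctr[0]=3
Ev 8: PC=4 idx=0 pred=T actual=N -> ctr[0]=2
Ev 9: PC=1 idx=1 pred=T actual=T -> ctr[1]=3
Ev 10: PC=4 idx=0 pred=T actual=N -> ctr[0]=1
Ev 11: PC=4 idx=0 pred=N actual=T -> ctr[0]=2
Ev 12: PC=4 idx=0 pred=T actual=N -> ctr[0]=1
Ev 13: PC=4 idx=0 pred=N actual=T -> ctr[0]=2

Answer: 2 3 0 0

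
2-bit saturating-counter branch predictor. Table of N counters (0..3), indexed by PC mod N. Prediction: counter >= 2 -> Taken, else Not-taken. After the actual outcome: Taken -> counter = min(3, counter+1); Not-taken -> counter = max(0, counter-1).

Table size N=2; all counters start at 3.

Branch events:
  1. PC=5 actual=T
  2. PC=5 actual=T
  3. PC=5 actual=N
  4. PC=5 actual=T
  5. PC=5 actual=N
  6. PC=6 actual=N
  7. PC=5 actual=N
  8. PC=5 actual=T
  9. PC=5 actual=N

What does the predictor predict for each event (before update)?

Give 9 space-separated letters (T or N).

Ev 1: PC=5 idx=1 pred=T actual=T -> ctr[1]=3
Ev 2: PC=5 idx=1 pred=T actual=T -> ctr[1]=3
Ev 3: PC=5 idx=1 pred=T actual=N -> ctr[1]=2
Ev 4: PC=5 idx=1 pred=T actual=T -> ctr[1]=3
Ev 5: PC=5 idx=1 pred=T actual=N -> ctr[1]=2
Ev 6: PC=6 idx=0 pred=T actual=N -> ctr[0]=2
Ev 7: PC=5 idx=1 pred=T actual=N -> ctr[1]=1
Ev 8: PC=5 idx=1 pred=N actual=T -> ctr[1]=2
Ev 9: PC=5 idx=1 pred=T actual=N -> ctr[1]=1

Answer: T T T T T T T N T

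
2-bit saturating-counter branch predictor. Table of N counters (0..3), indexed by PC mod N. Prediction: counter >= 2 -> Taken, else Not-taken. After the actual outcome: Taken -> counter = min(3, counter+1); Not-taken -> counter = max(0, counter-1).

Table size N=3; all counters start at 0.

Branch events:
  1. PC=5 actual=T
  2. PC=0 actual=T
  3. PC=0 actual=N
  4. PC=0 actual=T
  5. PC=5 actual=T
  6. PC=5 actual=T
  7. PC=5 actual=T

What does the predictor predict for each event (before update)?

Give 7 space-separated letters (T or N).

Answer: N N N N N T T

Derivation:
Ev 1: PC=5 idx=2 pred=N actual=T -> ctr[2]=1
Ev 2: PC=0 idx=0 pred=N actual=T -> ctr[0]=1
Ev 3: PC=0 idx=0 pred=N actual=N -> ctr[0]=0
Ev 4: PC=0 idx=0 pred=N actual=T -> ctr[0]=1
Ev 5: PC=5 idx=2 pred=N actual=T -> ctr[2]=2
Ev 6: PC=5 idx=2 pred=T actual=T -> ctr[2]=3
Ev 7: PC=5 idx=2 pred=T actual=T -> ctr[2]=3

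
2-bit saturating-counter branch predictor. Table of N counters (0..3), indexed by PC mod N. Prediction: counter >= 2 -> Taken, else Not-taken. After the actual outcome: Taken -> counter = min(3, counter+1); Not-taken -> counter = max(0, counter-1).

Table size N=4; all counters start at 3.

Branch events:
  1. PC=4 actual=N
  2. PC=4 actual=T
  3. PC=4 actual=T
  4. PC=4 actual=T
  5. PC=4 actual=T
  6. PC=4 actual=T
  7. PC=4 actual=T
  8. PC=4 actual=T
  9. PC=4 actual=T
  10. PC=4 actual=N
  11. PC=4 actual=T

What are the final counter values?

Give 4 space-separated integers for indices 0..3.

Answer: 3 3 3 3

Derivation:
Ev 1: PC=4 idx=0 pred=T actual=N -> ctr[0]=2
Ev 2: PC=4 idx=0 pred=T actual=T -> ctr[0]=3
Ev 3: PC=4 idx=0 pred=T actual=T -> ctr[0]=3
Ev 4: PC=4 idx=0 pred=T actual=T -> ctr[0]=3
Ev 5: PC=4 idx=0 pred=T actual=T -> ctr[0]=3
Ev 6: PC=4 idx=0 pred=T actual=T -> ctr[0]=3
Ev 7: PC=4 idx=0 pred=T actual=T -> ctr[0]=3
Ev 8: PC=4 idx=0 pred=T actual=T -> ctr[0]=3
Ev 9: PC=4 idx=0 pred=T actual=T -> ctr[0]=3
Ev 10: PC=4 idx=0 pred=T actual=N -> ctr[0]=2
Ev 11: PC=4 idx=0 pred=T actual=T -> ctr[0]=3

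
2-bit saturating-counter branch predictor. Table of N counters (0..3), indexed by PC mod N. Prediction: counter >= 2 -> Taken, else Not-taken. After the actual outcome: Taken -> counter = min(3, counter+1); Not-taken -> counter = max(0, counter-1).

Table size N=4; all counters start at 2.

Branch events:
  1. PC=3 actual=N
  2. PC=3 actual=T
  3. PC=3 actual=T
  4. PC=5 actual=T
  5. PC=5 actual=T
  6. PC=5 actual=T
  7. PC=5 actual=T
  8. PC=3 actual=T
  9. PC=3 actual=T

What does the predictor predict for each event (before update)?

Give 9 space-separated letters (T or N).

Ev 1: PC=3 idx=3 pred=T actual=N -> ctr[3]=1
Ev 2: PC=3 idx=3 pred=N actual=T -> ctr[3]=2
Ev 3: PC=3 idx=3 pred=T actual=T -> ctr[3]=3
Ev 4: PC=5 idx=1 pred=T actual=T -> ctr[1]=3
Ev 5: PC=5 idx=1 pred=T actual=T -> ctr[1]=3
Ev 6: PC=5 idx=1 pred=T actual=T -> ctr[1]=3
Ev 7: PC=5 idx=1 pred=T actual=T -> ctr[1]=3
Ev 8: PC=3 idx=3 pred=T actual=T -> ctr[3]=3
Ev 9: PC=3 idx=3 pred=T actual=T -> ctr[3]=3

Answer: T N T T T T T T T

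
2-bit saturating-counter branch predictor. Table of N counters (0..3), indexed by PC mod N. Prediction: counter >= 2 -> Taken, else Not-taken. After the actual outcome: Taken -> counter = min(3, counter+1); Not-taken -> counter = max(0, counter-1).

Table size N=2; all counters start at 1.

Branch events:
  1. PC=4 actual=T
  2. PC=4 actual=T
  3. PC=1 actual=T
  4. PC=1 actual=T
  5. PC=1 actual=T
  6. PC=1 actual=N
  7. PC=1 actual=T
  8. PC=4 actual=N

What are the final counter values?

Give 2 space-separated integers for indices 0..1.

Ev 1: PC=4 idx=0 pred=N actual=T -> ctr[0]=2
Ev 2: PC=4 idx=0 pred=T actual=T -> ctr[0]=3
Ev 3: PC=1 idx=1 pred=N actual=T -> ctr[1]=2
Ev 4: PC=1 idx=1 pred=T actual=T -> ctr[1]=3
Ev 5: PC=1 idx=1 pred=T actual=T -> ctr[1]=3
Ev 6: PC=1 idx=1 pred=T actual=N -> ctr[1]=2
Ev 7: PC=1 idx=1 pred=T actual=T -> ctr[1]=3
Ev 8: PC=4 idx=0 pred=T actual=N -> ctr[0]=2

Answer: 2 3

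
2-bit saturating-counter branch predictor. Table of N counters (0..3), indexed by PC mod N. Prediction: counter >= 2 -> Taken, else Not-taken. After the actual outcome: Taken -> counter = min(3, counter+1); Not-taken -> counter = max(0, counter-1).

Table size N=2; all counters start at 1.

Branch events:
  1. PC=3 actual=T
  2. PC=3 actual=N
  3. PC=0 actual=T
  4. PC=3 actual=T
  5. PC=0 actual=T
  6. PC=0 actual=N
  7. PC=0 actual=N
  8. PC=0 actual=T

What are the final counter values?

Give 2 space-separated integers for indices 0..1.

Ev 1: PC=3 idx=1 pred=N actual=T -> ctr[1]=2
Ev 2: PC=3 idx=1 pred=T actual=N -> ctr[1]=1
Ev 3: PC=0 idx=0 pred=N actual=T -> ctr[0]=2
Ev 4: PC=3 idx=1 pred=N actual=T -> ctr[1]=2
Ev 5: PC=0 idx=0 pred=T actual=T -> ctr[0]=3
Ev 6: PC=0 idx=0 pred=T actual=N -> ctr[0]=2
Ev 7: PC=0 idx=0 pred=T actual=N -> ctr[0]=1
Ev 8: PC=0 idx=0 pred=N actual=T -> ctr[0]=2

Answer: 2 2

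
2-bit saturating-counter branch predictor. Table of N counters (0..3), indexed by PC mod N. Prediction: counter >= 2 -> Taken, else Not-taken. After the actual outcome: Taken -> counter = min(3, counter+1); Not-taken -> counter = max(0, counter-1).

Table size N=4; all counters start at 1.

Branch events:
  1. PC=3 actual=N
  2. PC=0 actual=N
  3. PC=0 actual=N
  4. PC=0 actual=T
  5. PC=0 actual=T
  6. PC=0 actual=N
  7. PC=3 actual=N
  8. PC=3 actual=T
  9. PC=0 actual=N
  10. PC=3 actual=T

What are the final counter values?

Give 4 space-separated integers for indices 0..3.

Ev 1: PC=3 idx=3 pred=N actual=N -> ctr[3]=0
Ev 2: PC=0 idx=0 pred=N actual=N -> ctr[0]=0
Ev 3: PC=0 idx=0 pred=N actual=N -> ctr[0]=0
Ev 4: PC=0 idx=0 pred=N actual=T -> ctr[0]=1
Ev 5: PC=0 idx=0 pred=N actual=T -> ctr[0]=2
Ev 6: PC=0 idx=0 pred=T actual=N -> ctr[0]=1
Ev 7: PC=3 idx=3 pred=N actual=N -> ctr[3]=0
Ev 8: PC=3 idx=3 pred=N actual=T -> ctr[3]=1
Ev 9: PC=0 idx=0 pred=N actual=N -> ctr[0]=0
Ev 10: PC=3 idx=3 pred=N actual=T -> ctr[3]=2

Answer: 0 1 1 2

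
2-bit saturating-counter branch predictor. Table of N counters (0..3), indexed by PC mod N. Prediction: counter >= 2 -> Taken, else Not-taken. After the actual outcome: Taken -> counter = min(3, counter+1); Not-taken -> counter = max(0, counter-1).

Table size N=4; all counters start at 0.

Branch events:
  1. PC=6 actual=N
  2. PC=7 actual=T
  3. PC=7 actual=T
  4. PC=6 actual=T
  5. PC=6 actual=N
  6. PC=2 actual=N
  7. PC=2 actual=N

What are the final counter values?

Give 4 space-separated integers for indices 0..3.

Answer: 0 0 0 2

Derivation:
Ev 1: PC=6 idx=2 pred=N actual=N -> ctr[2]=0
Ev 2: PC=7 idx=3 pred=N actual=T -> ctr[3]=1
Ev 3: PC=7 idx=3 pred=N actual=T -> ctr[3]=2
Ev 4: PC=6 idx=2 pred=N actual=T -> ctr[2]=1
Ev 5: PC=6 idx=2 pred=N actual=N -> ctr[2]=0
Ev 6: PC=2 idx=2 pred=N actual=N -> ctr[2]=0
Ev 7: PC=2 idx=2 pred=N actual=N -> ctr[2]=0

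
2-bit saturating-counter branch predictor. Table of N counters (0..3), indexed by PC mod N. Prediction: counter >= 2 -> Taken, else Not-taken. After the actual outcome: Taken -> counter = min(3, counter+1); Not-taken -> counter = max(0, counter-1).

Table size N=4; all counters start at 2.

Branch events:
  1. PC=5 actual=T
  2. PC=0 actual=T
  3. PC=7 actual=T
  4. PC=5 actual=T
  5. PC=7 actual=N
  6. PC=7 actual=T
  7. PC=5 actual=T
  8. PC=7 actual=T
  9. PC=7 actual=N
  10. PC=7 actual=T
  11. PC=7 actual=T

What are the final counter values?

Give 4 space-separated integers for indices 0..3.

Ev 1: PC=5 idx=1 pred=T actual=T -> ctr[1]=3
Ev 2: PC=0 idx=0 pred=T actual=T -> ctr[0]=3
Ev 3: PC=7 idx=3 pred=T actual=T -> ctr[3]=3
Ev 4: PC=5 idx=1 pred=T actual=T -> ctr[1]=3
Ev 5: PC=7 idx=3 pred=T actual=N -> ctr[3]=2
Ev 6: PC=7 idx=3 pred=T actual=T -> ctr[3]=3
Ev 7: PC=5 idx=1 pred=T actual=T -> ctr[1]=3
Ev 8: PC=7 idx=3 pred=T actual=T -> ctr[3]=3
Ev 9: PC=7 idx=3 pred=T actual=N -> ctr[3]=2
Ev 10: PC=7 idx=3 pred=T actual=T -> ctr[3]=3
Ev 11: PC=7 idx=3 pred=T actual=T -> ctr[3]=3

Answer: 3 3 2 3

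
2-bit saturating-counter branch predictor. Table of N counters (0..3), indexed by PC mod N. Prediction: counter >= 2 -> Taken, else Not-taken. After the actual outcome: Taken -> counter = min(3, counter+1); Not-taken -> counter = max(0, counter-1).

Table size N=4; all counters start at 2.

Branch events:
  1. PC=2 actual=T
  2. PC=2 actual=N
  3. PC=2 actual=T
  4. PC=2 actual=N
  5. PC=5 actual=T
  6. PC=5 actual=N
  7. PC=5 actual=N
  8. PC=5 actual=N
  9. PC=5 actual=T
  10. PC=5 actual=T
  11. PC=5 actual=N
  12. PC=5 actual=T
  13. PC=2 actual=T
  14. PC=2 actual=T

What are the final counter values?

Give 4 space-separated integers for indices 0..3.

Answer: 2 2 3 2

Derivation:
Ev 1: PC=2 idx=2 pred=T actual=T -> ctr[2]=3
Ev 2: PC=2 idx=2 pred=T actual=N -> ctr[2]=2
Ev 3: PC=2 idx=2 pred=T actual=T -> ctr[2]=3
Ev 4: PC=2 idx=2 pred=T actual=N -> ctr[2]=2
Ev 5: PC=5 idx=1 pred=T actual=T -> ctr[1]=3
Ev 6: PC=5 idx=1 pred=T actual=N -> ctr[1]=2
Ev 7: PC=5 idx=1 pred=T actual=N -> ctr[1]=1
Ev 8: PC=5 idx=1 pred=N actual=N -> ctr[1]=0
Ev 9: PC=5 idx=1 pred=N actual=T -> ctr[1]=1
Ev 10: PC=5 idx=1 pred=N actual=T -> ctr[1]=2
Ev 11: PC=5 idx=1 pred=T actual=N -> ctr[1]=1
Ev 12: PC=5 idx=1 pred=N actual=T -> ctr[1]=2
Ev 13: PC=2 idx=2 pred=T actual=T -> ctr[2]=3
Ev 14: PC=2 idx=2 pred=T actual=T -> ctr[2]=3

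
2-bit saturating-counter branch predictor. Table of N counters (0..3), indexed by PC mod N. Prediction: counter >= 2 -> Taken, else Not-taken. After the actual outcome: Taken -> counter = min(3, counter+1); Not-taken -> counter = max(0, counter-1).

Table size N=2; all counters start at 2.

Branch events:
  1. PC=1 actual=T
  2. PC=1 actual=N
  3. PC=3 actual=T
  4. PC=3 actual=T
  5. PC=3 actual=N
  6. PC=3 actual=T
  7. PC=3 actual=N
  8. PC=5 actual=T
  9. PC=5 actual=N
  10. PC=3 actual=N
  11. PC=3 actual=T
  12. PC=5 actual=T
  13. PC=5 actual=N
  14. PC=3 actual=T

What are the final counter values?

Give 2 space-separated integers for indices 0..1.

Ev 1: PC=1 idx=1 pred=T actual=T -> ctr[1]=3
Ev 2: PC=1 idx=1 pred=T actual=N -> ctr[1]=2
Ev 3: PC=3 idx=1 pred=T actual=T -> ctr[1]=3
Ev 4: PC=3 idx=1 pred=T actual=T -> ctr[1]=3
Ev 5: PC=3 idx=1 pred=T actual=N -> ctr[1]=2
Ev 6: PC=3 idx=1 pred=T actual=T -> ctr[1]=3
Ev 7: PC=3 idx=1 pred=T actual=N -> ctr[1]=2
Ev 8: PC=5 idx=1 pred=T actual=T -> ctr[1]=3
Ev 9: PC=5 idx=1 pred=T actual=N -> ctr[1]=2
Ev 10: PC=3 idx=1 pred=T actual=N -> ctr[1]=1
Ev 11: PC=3 idx=1 pred=N actual=T -> ctr[1]=2
Ev 12: PC=5 idx=1 pred=T actual=T -> ctr[1]=3
Ev 13: PC=5 idx=1 pred=T actual=N -> ctr[1]=2
Ev 14: PC=3 idx=1 pred=T actual=T -> ctr[1]=3

Answer: 2 3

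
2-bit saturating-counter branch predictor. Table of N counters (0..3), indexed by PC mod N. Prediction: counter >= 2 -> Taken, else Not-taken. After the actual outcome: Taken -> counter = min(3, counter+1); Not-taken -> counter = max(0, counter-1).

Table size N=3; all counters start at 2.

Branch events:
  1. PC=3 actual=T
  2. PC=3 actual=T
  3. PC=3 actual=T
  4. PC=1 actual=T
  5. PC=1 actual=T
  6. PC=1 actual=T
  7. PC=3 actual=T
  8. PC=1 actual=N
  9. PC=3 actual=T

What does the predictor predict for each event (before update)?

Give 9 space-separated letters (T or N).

Answer: T T T T T T T T T

Derivation:
Ev 1: PC=3 idx=0 pred=T actual=T -> ctr[0]=3
Ev 2: PC=3 idx=0 pred=T actual=T -> ctr[0]=3
Ev 3: PC=3 idx=0 pred=T actual=T -> ctr[0]=3
Ev 4: PC=1 idx=1 pred=T actual=T -> ctr[1]=3
Ev 5: PC=1 idx=1 pred=T actual=T -> ctr[1]=3
Ev 6: PC=1 idx=1 pred=T actual=T -> ctr[1]=3
Ev 7: PC=3 idx=0 pred=T actual=T -> ctr[0]=3
Ev 8: PC=1 idx=1 pred=T actual=N -> ctr[1]=2
Ev 9: PC=3 idx=0 pred=T actual=T -> ctr[0]=3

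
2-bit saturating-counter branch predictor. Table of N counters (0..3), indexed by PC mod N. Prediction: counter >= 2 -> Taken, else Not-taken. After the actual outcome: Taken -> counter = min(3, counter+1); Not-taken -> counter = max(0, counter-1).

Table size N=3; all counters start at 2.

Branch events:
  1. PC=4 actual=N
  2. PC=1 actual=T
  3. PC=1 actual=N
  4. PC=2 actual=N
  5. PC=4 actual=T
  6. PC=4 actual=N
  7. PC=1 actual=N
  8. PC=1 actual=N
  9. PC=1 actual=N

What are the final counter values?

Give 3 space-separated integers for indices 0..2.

Answer: 2 0 1

Derivation:
Ev 1: PC=4 idx=1 pred=T actual=N -> ctr[1]=1
Ev 2: PC=1 idx=1 pred=N actual=T -> ctr[1]=2
Ev 3: PC=1 idx=1 pred=T actual=N -> ctr[1]=1
Ev 4: PC=2 idx=2 pred=T actual=N -> ctr[2]=1
Ev 5: PC=4 idx=1 pred=N actual=T -> ctr[1]=2
Ev 6: PC=4 idx=1 pred=T actual=N -> ctr[1]=1
Ev 7: PC=1 idx=1 pred=N actual=N -> ctr[1]=0
Ev 8: PC=1 idx=1 pred=N actual=N -> ctr[1]=0
Ev 9: PC=1 idx=1 pred=N actual=N -> ctr[1]=0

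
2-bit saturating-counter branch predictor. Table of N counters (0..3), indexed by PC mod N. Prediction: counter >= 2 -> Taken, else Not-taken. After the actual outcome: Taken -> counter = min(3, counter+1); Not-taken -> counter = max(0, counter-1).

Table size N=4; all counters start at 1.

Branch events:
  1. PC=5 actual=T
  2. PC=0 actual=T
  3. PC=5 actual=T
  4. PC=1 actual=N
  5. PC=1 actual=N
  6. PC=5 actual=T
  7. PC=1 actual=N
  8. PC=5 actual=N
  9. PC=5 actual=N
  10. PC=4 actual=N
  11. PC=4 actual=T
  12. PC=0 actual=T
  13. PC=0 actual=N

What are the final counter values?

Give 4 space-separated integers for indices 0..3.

Answer: 2 0 1 1

Derivation:
Ev 1: PC=5 idx=1 pred=N actual=T -> ctr[1]=2
Ev 2: PC=0 idx=0 pred=N actual=T -> ctr[0]=2
Ev 3: PC=5 idx=1 pred=T actual=T -> ctr[1]=3
Ev 4: PC=1 idx=1 pred=T actual=N -> ctr[1]=2
Ev 5: PC=1 idx=1 pred=T actual=N -> ctr[1]=1
Ev 6: PC=5 idx=1 pred=N actual=T -> ctr[1]=2
Ev 7: PC=1 idx=1 pred=T actual=N -> ctr[1]=1
Ev 8: PC=5 idx=1 pred=N actual=N -> ctr[1]=0
Ev 9: PC=5 idx=1 pred=N actual=N -> ctr[1]=0
Ev 10: PC=4 idx=0 pred=T actual=N -> ctr[0]=1
Ev 11: PC=4 idx=0 pred=N actual=T -> ctr[0]=2
Ev 12: PC=0 idx=0 pred=T actual=T -> ctr[0]=3
Ev 13: PC=0 idx=0 pred=T actual=N -> ctr[0]=2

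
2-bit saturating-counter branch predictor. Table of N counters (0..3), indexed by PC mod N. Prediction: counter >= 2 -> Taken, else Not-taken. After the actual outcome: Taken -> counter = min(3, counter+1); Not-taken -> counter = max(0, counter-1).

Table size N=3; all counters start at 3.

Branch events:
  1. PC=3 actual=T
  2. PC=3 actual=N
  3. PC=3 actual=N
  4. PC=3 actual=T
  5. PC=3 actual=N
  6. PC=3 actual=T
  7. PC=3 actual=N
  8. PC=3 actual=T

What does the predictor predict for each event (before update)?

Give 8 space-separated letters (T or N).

Answer: T T T N T N T N

Derivation:
Ev 1: PC=3 idx=0 pred=T actual=T -> ctr[0]=3
Ev 2: PC=3 idx=0 pred=T actual=N -> ctr[0]=2
Ev 3: PC=3 idx=0 pred=T actual=N -> ctr[0]=1
Ev 4: PC=3 idx=0 pred=N actual=T -> ctr[0]=2
Ev 5: PC=3 idx=0 pred=T actual=N -> ctr[0]=1
Ev 6: PC=3 idx=0 pred=N actual=T -> ctr[0]=2
Ev 7: PC=3 idx=0 pred=T actual=N -> ctr[0]=1
Ev 8: PC=3 idx=0 pred=N actual=T -> ctr[0]=2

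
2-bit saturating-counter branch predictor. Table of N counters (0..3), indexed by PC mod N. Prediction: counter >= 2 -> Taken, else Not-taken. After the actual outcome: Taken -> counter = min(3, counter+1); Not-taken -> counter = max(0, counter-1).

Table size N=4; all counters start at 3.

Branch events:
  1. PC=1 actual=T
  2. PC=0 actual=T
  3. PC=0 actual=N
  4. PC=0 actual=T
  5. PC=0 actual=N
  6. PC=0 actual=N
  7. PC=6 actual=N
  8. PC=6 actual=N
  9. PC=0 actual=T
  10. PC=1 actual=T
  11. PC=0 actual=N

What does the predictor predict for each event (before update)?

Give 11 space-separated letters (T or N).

Answer: T T T T T T T T N T T

Derivation:
Ev 1: PC=1 idx=1 pred=T actual=T -> ctr[1]=3
Ev 2: PC=0 idx=0 pred=T actual=T -> ctr[0]=3
Ev 3: PC=0 idx=0 pred=T actual=N -> ctr[0]=2
Ev 4: PC=0 idx=0 pred=T actual=T -> ctr[0]=3
Ev 5: PC=0 idx=0 pred=T actual=N -> ctr[0]=2
Ev 6: PC=0 idx=0 pred=T actual=N -> ctr[0]=1
Ev 7: PC=6 idx=2 pred=T actual=N -> ctr[2]=2
Ev 8: PC=6 idx=2 pred=T actual=N -> ctr[2]=1
Ev 9: PC=0 idx=0 pred=N actual=T -> ctr[0]=2
Ev 10: PC=1 idx=1 pred=T actual=T -> ctr[1]=3
Ev 11: PC=0 idx=0 pred=T actual=N -> ctr[0]=1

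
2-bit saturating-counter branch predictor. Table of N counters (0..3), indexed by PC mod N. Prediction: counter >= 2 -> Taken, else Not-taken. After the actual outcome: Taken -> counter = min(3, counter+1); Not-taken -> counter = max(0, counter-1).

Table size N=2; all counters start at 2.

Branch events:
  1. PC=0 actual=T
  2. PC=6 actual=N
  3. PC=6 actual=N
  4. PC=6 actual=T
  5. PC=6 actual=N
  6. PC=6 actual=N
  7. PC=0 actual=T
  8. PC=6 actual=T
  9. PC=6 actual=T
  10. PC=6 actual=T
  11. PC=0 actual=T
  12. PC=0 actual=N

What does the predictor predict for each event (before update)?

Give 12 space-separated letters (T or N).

Answer: T T T N T N N N T T T T

Derivation:
Ev 1: PC=0 idx=0 pred=T actual=T -> ctr[0]=3
Ev 2: PC=6 idx=0 pred=T actual=N -> ctr[0]=2
Ev 3: PC=6 idx=0 pred=T actual=N -> ctr[0]=1
Ev 4: PC=6 idx=0 pred=N actual=T -> ctr[0]=2
Ev 5: PC=6 idx=0 pred=T actual=N -> ctr[0]=1
Ev 6: PC=6 idx=0 pred=N actual=N -> ctr[0]=0
Ev 7: PC=0 idx=0 pred=N actual=T -> ctr[0]=1
Ev 8: PC=6 idx=0 pred=N actual=T -> ctr[0]=2
Ev 9: PC=6 idx=0 pred=T actual=T -> ctr[0]=3
Ev 10: PC=6 idx=0 pred=T actual=T -> ctr[0]=3
Ev 11: PC=0 idx=0 pred=T actual=T -> ctr[0]=3
Ev 12: PC=0 idx=0 pred=T actual=N -> ctr[0]=2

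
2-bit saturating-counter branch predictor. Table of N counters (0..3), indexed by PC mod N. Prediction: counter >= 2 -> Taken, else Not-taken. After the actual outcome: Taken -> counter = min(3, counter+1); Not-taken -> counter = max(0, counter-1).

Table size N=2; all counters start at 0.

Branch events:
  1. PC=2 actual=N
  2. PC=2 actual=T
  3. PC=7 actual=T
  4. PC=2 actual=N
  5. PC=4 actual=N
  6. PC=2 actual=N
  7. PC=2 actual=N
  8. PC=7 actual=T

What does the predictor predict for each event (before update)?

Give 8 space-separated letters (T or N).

Answer: N N N N N N N N

Derivation:
Ev 1: PC=2 idx=0 pred=N actual=N -> ctr[0]=0
Ev 2: PC=2 idx=0 pred=N actual=T -> ctr[0]=1
Ev 3: PC=7 idx=1 pred=N actual=T -> ctr[1]=1
Ev 4: PC=2 idx=0 pred=N actual=N -> ctr[0]=0
Ev 5: PC=4 idx=0 pred=N actual=N -> ctr[0]=0
Ev 6: PC=2 idx=0 pred=N actual=N -> ctr[0]=0
Ev 7: PC=2 idx=0 pred=N actual=N -> ctr[0]=0
Ev 8: PC=7 idx=1 pred=N actual=T -> ctr[1]=2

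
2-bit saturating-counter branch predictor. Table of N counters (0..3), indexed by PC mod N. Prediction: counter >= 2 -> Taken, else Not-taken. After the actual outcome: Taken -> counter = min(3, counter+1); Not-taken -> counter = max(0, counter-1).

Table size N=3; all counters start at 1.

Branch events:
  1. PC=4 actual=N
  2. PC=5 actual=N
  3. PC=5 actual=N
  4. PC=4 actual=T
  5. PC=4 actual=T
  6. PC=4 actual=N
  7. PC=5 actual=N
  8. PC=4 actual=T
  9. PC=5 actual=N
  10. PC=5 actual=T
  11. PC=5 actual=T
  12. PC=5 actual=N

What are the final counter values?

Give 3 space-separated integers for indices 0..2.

Answer: 1 2 1

Derivation:
Ev 1: PC=4 idx=1 pred=N actual=N -> ctr[1]=0
Ev 2: PC=5 idx=2 pred=N actual=N -> ctr[2]=0
Ev 3: PC=5 idx=2 pred=N actual=N -> ctr[2]=0
Ev 4: PC=4 idx=1 pred=N actual=T -> ctr[1]=1
Ev 5: PC=4 idx=1 pred=N actual=T -> ctr[1]=2
Ev 6: PC=4 idx=1 pred=T actual=N -> ctr[1]=1
Ev 7: PC=5 idx=2 pred=N actual=N -> ctr[2]=0
Ev 8: PC=4 idx=1 pred=N actual=T -> ctr[1]=2
Ev 9: PC=5 idx=2 pred=N actual=N -> ctr[2]=0
Ev 10: PC=5 idx=2 pred=N actual=T -> ctr[2]=1
Ev 11: PC=5 idx=2 pred=N actual=T -> ctr[2]=2
Ev 12: PC=5 idx=2 pred=T actual=N -> ctr[2]=1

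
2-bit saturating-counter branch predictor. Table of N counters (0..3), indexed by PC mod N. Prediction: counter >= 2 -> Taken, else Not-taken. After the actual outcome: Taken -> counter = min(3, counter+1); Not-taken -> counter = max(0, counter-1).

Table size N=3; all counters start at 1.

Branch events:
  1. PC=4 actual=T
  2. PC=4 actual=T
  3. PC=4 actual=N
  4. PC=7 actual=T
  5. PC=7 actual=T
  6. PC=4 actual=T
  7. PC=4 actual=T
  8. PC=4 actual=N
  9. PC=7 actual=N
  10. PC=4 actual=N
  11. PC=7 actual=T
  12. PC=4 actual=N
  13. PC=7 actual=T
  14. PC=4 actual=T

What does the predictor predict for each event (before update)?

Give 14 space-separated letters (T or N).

Ev 1: PC=4 idx=1 pred=N actual=T -> ctr[1]=2
Ev 2: PC=4 idx=1 pred=T actual=T -> ctr[1]=3
Ev 3: PC=4 idx=1 pred=T actual=N -> ctr[1]=2
Ev 4: PC=7 idx=1 pred=T actual=T -> ctr[1]=3
Ev 5: PC=7 idx=1 pred=T actual=T -> ctr[1]=3
Ev 6: PC=4 idx=1 pred=T actual=T -> ctr[1]=3
Ev 7: PC=4 idx=1 pred=T actual=T -> ctr[1]=3
Ev 8: PC=4 idx=1 pred=T actual=N -> ctr[1]=2
Ev 9: PC=7 idx=1 pred=T actual=N -> ctr[1]=1
Ev 10: PC=4 idx=1 pred=N actual=N -> ctr[1]=0
Ev 11: PC=7 idx=1 pred=N actual=T -> ctr[1]=1
Ev 12: PC=4 idx=1 pred=N actual=N -> ctr[1]=0
Ev 13: PC=7 idx=1 pred=N actual=T -> ctr[1]=1
Ev 14: PC=4 idx=1 pred=N actual=T -> ctr[1]=2

Answer: N T T T T T T T T N N N N N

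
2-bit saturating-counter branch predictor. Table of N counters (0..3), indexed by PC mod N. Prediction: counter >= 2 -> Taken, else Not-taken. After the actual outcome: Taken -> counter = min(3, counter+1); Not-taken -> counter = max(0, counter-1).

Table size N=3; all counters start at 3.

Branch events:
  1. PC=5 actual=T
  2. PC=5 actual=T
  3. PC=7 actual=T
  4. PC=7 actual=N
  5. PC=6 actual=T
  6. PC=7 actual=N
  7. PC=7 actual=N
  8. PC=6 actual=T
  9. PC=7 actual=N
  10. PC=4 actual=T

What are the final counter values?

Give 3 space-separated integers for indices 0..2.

Answer: 3 1 3

Derivation:
Ev 1: PC=5 idx=2 pred=T actual=T -> ctr[2]=3
Ev 2: PC=5 idx=2 pred=T actual=T -> ctr[2]=3
Ev 3: PC=7 idx=1 pred=T actual=T -> ctr[1]=3
Ev 4: PC=7 idx=1 pred=T actual=N -> ctr[1]=2
Ev 5: PC=6 idx=0 pred=T actual=T -> ctr[0]=3
Ev 6: PC=7 idx=1 pred=T actual=N -> ctr[1]=1
Ev 7: PC=7 idx=1 pred=N actual=N -> ctr[1]=0
Ev 8: PC=6 idx=0 pred=T actual=T -> ctr[0]=3
Ev 9: PC=7 idx=1 pred=N actual=N -> ctr[1]=0
Ev 10: PC=4 idx=1 pred=N actual=T -> ctr[1]=1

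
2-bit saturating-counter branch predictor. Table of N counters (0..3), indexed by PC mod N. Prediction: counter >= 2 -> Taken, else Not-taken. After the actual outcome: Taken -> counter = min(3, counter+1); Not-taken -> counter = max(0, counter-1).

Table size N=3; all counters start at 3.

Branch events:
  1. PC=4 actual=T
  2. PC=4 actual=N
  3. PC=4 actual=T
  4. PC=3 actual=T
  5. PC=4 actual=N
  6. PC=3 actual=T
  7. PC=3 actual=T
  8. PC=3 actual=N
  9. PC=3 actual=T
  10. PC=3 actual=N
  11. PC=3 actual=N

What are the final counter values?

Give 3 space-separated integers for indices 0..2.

Answer: 1 2 3

Derivation:
Ev 1: PC=4 idx=1 pred=T actual=T -> ctr[1]=3
Ev 2: PC=4 idx=1 pred=T actual=N -> ctr[1]=2
Ev 3: PC=4 idx=1 pred=T actual=T -> ctr[1]=3
Ev 4: PC=3 idx=0 pred=T actual=T -> ctr[0]=3
Ev 5: PC=4 idx=1 pred=T actual=N -> ctr[1]=2
Ev 6: PC=3 idx=0 pred=T actual=T -> ctr[0]=3
Ev 7: PC=3 idx=0 pred=T actual=T -> ctr[0]=3
Ev 8: PC=3 idx=0 pred=T actual=N -> ctr[0]=2
Ev 9: PC=3 idx=0 pred=T actual=T -> ctr[0]=3
Ev 10: PC=3 idx=0 pred=T actual=N -> ctr[0]=2
Ev 11: PC=3 idx=0 pred=T actual=N -> ctr[0]=1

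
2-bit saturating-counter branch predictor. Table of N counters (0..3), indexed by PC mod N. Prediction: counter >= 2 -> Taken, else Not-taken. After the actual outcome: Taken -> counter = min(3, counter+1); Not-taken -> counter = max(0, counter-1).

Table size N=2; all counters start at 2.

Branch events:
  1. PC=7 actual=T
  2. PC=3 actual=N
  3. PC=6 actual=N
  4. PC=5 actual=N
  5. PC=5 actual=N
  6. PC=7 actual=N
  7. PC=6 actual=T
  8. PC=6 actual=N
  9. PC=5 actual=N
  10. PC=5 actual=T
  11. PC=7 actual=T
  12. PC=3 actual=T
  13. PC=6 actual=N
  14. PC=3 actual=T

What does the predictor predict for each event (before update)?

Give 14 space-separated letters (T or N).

Answer: T T T T N N N T N N N T N T

Derivation:
Ev 1: PC=7 idx=1 pred=T actual=T -> ctr[1]=3
Ev 2: PC=3 idx=1 pred=T actual=N -> ctr[1]=2
Ev 3: PC=6 idx=0 pred=T actual=N -> ctr[0]=1
Ev 4: PC=5 idx=1 pred=T actual=N -> ctr[1]=1
Ev 5: PC=5 idx=1 pred=N actual=N -> ctr[1]=0
Ev 6: PC=7 idx=1 pred=N actual=N -> ctr[1]=0
Ev 7: PC=6 idx=0 pred=N actual=T -> ctr[0]=2
Ev 8: PC=6 idx=0 pred=T actual=N -> ctr[0]=1
Ev 9: PC=5 idx=1 pred=N actual=N -> ctr[1]=0
Ev 10: PC=5 idx=1 pred=N actual=T -> ctr[1]=1
Ev 11: PC=7 idx=1 pred=N actual=T -> ctr[1]=2
Ev 12: PC=3 idx=1 pred=T actual=T -> ctr[1]=3
Ev 13: PC=6 idx=0 pred=N actual=N -> ctr[0]=0
Ev 14: PC=3 idx=1 pred=T actual=T -> ctr[1]=3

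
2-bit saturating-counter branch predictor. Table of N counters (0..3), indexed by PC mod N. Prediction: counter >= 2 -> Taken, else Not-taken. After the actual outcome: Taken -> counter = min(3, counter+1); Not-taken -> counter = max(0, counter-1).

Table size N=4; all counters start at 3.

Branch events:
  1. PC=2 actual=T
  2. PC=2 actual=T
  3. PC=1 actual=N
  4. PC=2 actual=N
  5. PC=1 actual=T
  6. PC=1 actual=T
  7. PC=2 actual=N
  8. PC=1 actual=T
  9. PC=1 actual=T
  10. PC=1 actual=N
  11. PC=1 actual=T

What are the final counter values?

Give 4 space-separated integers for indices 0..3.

Answer: 3 3 1 3

Derivation:
Ev 1: PC=2 idx=2 pred=T actual=T -> ctr[2]=3
Ev 2: PC=2 idx=2 pred=T actual=T -> ctr[2]=3
Ev 3: PC=1 idx=1 pred=T actual=N -> ctr[1]=2
Ev 4: PC=2 idx=2 pred=T actual=N -> ctr[2]=2
Ev 5: PC=1 idx=1 pred=T actual=T -> ctr[1]=3
Ev 6: PC=1 idx=1 pred=T actual=T -> ctr[1]=3
Ev 7: PC=2 idx=2 pred=T actual=N -> ctr[2]=1
Ev 8: PC=1 idx=1 pred=T actual=T -> ctr[1]=3
Ev 9: PC=1 idx=1 pred=T actual=T -> ctr[1]=3
Ev 10: PC=1 idx=1 pred=T actual=N -> ctr[1]=2
Ev 11: PC=1 idx=1 pred=T actual=T -> ctr[1]=3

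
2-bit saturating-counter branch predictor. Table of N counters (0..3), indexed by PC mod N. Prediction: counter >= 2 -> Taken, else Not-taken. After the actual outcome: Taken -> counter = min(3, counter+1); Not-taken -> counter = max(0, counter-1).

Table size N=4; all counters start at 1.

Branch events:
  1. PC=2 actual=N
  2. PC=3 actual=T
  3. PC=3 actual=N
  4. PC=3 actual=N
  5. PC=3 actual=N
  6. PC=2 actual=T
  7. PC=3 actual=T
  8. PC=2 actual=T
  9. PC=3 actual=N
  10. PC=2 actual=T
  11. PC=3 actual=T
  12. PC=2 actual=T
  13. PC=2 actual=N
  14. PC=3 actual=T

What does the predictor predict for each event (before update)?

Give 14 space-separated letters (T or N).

Answer: N N T N N N N N N T N T T N

Derivation:
Ev 1: PC=2 idx=2 pred=N actual=N -> ctr[2]=0
Ev 2: PC=3 idx=3 pred=N actual=T -> ctr[3]=2
Ev 3: PC=3 idx=3 pred=T actual=N -> ctr[3]=1
Ev 4: PC=3 idx=3 pred=N actual=N -> ctr[3]=0
Ev 5: PC=3 idx=3 pred=N actual=N -> ctr[3]=0
Ev 6: PC=2 idx=2 pred=N actual=T -> ctr[2]=1
Ev 7: PC=3 idx=3 pred=N actual=T -> ctr[3]=1
Ev 8: PC=2 idx=2 pred=N actual=T -> ctr[2]=2
Ev 9: PC=3 idx=3 pred=N actual=N -> ctr[3]=0
Ev 10: PC=2 idx=2 pred=T actual=T -> ctr[2]=3
Ev 11: PC=3 idx=3 pred=N actual=T -> ctr[3]=1
Ev 12: PC=2 idx=2 pred=T actual=T -> ctr[2]=3
Ev 13: PC=2 idx=2 pred=T actual=N -> ctr[2]=2
Ev 14: PC=3 idx=3 pred=N actual=T -> ctr[3]=2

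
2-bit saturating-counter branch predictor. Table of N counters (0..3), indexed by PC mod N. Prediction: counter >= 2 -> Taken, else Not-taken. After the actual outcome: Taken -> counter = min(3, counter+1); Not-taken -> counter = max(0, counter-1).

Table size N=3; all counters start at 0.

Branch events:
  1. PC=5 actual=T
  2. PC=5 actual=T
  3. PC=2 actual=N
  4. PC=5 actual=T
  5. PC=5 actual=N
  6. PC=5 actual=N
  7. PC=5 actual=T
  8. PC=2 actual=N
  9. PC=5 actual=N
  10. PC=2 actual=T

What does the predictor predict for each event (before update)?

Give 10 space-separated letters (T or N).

Ev 1: PC=5 idx=2 pred=N actual=T -> ctr[2]=1
Ev 2: PC=5 idx=2 pred=N actual=T -> ctr[2]=2
Ev 3: PC=2 idx=2 pred=T actual=N -> ctr[2]=1
Ev 4: PC=5 idx=2 pred=N actual=T -> ctr[2]=2
Ev 5: PC=5 idx=2 pred=T actual=N -> ctr[2]=1
Ev 6: PC=5 idx=2 pred=N actual=N -> ctr[2]=0
Ev 7: PC=5 idx=2 pred=N actual=T -> ctr[2]=1
Ev 8: PC=2 idx=2 pred=N actual=N -> ctr[2]=0
Ev 9: PC=5 idx=2 pred=N actual=N -> ctr[2]=0
Ev 10: PC=2 idx=2 pred=N actual=T -> ctr[2]=1

Answer: N N T N T N N N N N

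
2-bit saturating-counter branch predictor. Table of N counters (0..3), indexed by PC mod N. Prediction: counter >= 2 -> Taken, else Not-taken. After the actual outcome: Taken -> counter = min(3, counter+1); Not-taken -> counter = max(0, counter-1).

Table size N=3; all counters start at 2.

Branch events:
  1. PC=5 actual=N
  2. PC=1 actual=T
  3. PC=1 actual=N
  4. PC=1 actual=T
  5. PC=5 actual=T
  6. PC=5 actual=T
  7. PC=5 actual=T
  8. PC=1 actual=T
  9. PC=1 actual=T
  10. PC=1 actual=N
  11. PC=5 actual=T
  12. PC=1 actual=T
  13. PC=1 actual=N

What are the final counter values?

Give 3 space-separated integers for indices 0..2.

Answer: 2 2 3

Derivation:
Ev 1: PC=5 idx=2 pred=T actual=N -> ctr[2]=1
Ev 2: PC=1 idx=1 pred=T actual=T -> ctr[1]=3
Ev 3: PC=1 idx=1 pred=T actual=N -> ctr[1]=2
Ev 4: PC=1 idx=1 pred=T actual=T -> ctr[1]=3
Ev 5: PC=5 idx=2 pred=N actual=T -> ctr[2]=2
Ev 6: PC=5 idx=2 pred=T actual=T -> ctr[2]=3
Ev 7: PC=5 idx=2 pred=T actual=T -> ctr[2]=3
Ev 8: PC=1 idx=1 pred=T actual=T -> ctr[1]=3
Ev 9: PC=1 idx=1 pred=T actual=T -> ctr[1]=3
Ev 10: PC=1 idx=1 pred=T actual=N -> ctr[1]=2
Ev 11: PC=5 idx=2 pred=T actual=T -> ctr[2]=3
Ev 12: PC=1 idx=1 pred=T actual=T -> ctr[1]=3
Ev 13: PC=1 idx=1 pred=T actual=N -> ctr[1]=2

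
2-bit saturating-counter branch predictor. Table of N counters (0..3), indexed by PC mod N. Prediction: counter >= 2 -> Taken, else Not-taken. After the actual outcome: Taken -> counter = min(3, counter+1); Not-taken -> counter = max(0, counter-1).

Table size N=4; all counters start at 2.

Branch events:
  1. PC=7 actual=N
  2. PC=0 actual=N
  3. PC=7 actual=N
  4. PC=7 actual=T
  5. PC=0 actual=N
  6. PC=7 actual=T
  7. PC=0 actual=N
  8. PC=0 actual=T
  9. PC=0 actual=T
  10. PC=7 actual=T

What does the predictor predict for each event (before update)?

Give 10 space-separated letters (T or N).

Ev 1: PC=7 idx=3 pred=T actual=N -> ctr[3]=1
Ev 2: PC=0 idx=0 pred=T actual=N -> ctr[0]=1
Ev 3: PC=7 idx=3 pred=N actual=N -> ctr[3]=0
Ev 4: PC=7 idx=3 pred=N actual=T -> ctr[3]=1
Ev 5: PC=0 idx=0 pred=N actual=N -> ctr[0]=0
Ev 6: PC=7 idx=3 pred=N actual=T -> ctr[3]=2
Ev 7: PC=0 idx=0 pred=N actual=N -> ctr[0]=0
Ev 8: PC=0 idx=0 pred=N actual=T -> ctr[0]=1
Ev 9: PC=0 idx=0 pred=N actual=T -> ctr[0]=2
Ev 10: PC=7 idx=3 pred=T actual=T -> ctr[3]=3

Answer: T T N N N N N N N T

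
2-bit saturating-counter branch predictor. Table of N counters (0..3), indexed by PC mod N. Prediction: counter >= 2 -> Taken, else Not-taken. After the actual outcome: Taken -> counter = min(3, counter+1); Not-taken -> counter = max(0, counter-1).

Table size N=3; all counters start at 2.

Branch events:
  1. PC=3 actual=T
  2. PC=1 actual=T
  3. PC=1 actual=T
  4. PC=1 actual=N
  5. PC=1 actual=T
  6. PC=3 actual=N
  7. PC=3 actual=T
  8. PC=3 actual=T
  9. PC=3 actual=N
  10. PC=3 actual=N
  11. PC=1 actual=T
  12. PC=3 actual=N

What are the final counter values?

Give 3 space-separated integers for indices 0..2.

Ev 1: PC=3 idx=0 pred=T actual=T -> ctr[0]=3
Ev 2: PC=1 idx=1 pred=T actual=T -> ctr[1]=3
Ev 3: PC=1 idx=1 pred=T actual=T -> ctr[1]=3
Ev 4: PC=1 idx=1 pred=T actual=N -> ctr[1]=2
Ev 5: PC=1 idx=1 pred=T actual=T -> ctr[1]=3
Ev 6: PC=3 idx=0 pred=T actual=N -> ctr[0]=2
Ev 7: PC=3 idx=0 pred=T actual=T -> ctr[0]=3
Ev 8: PC=3 idx=0 pred=T actual=T -> ctr[0]=3
Ev 9: PC=3 idx=0 pred=T actual=N -> ctr[0]=2
Ev 10: PC=3 idx=0 pred=T actual=N -> ctr[0]=1
Ev 11: PC=1 idx=1 pred=T actual=T -> ctr[1]=3
Ev 12: PC=3 idx=0 pred=N actual=N -> ctr[0]=0

Answer: 0 3 2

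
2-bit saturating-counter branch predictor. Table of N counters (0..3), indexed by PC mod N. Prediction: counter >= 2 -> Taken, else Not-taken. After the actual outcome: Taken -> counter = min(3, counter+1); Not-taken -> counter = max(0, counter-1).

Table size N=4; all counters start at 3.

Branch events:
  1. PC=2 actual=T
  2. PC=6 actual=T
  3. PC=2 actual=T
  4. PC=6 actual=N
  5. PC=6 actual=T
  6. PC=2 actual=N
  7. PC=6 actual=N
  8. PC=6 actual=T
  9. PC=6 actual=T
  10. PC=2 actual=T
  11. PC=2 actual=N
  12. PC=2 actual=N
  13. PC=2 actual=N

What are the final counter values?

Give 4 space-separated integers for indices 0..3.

Answer: 3 3 0 3

Derivation:
Ev 1: PC=2 idx=2 pred=T actual=T -> ctr[2]=3
Ev 2: PC=6 idx=2 pred=T actual=T -> ctr[2]=3
Ev 3: PC=2 idx=2 pred=T actual=T -> ctr[2]=3
Ev 4: PC=6 idx=2 pred=T actual=N -> ctr[2]=2
Ev 5: PC=6 idx=2 pred=T actual=T -> ctr[2]=3
Ev 6: PC=2 idx=2 pred=T actual=N -> ctr[2]=2
Ev 7: PC=6 idx=2 pred=T actual=N -> ctr[2]=1
Ev 8: PC=6 idx=2 pred=N actual=T -> ctr[2]=2
Ev 9: PC=6 idx=2 pred=T actual=T -> ctr[2]=3
Ev 10: PC=2 idx=2 pred=T actual=T -> ctr[2]=3
Ev 11: PC=2 idx=2 pred=T actual=N -> ctr[2]=2
Ev 12: PC=2 idx=2 pred=T actual=N -> ctr[2]=1
Ev 13: PC=2 idx=2 pred=N actual=N -> ctr[2]=0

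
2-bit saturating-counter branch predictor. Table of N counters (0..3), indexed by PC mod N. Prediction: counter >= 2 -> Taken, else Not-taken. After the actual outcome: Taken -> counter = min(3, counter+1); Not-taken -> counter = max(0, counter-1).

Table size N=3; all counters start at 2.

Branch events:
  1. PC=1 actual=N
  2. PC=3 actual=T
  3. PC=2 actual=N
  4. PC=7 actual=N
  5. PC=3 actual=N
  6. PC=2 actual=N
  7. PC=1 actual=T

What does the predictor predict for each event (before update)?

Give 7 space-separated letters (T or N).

Answer: T T T N T N N

Derivation:
Ev 1: PC=1 idx=1 pred=T actual=N -> ctr[1]=1
Ev 2: PC=3 idx=0 pred=T actual=T -> ctr[0]=3
Ev 3: PC=2 idx=2 pred=T actual=N -> ctr[2]=1
Ev 4: PC=7 idx=1 pred=N actual=N -> ctr[1]=0
Ev 5: PC=3 idx=0 pred=T actual=N -> ctr[0]=2
Ev 6: PC=2 idx=2 pred=N actual=N -> ctr[2]=0
Ev 7: PC=1 idx=1 pred=N actual=T -> ctr[1]=1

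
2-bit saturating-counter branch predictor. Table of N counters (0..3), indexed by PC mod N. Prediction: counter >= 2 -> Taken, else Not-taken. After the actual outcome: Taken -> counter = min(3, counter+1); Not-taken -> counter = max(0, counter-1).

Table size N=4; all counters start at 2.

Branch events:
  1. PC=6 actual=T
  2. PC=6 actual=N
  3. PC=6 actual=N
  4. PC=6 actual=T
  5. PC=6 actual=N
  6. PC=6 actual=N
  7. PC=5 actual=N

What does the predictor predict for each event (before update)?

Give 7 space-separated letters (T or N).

Ev 1: PC=6 idx=2 pred=T actual=T -> ctr[2]=3
Ev 2: PC=6 idx=2 pred=T actual=N -> ctr[2]=2
Ev 3: PC=6 idx=2 pred=T actual=N -> ctr[2]=1
Ev 4: PC=6 idx=2 pred=N actual=T -> ctr[2]=2
Ev 5: PC=6 idx=2 pred=T actual=N -> ctr[2]=1
Ev 6: PC=6 idx=2 pred=N actual=N -> ctr[2]=0
Ev 7: PC=5 idx=1 pred=T actual=N -> ctr[1]=1

Answer: T T T N T N T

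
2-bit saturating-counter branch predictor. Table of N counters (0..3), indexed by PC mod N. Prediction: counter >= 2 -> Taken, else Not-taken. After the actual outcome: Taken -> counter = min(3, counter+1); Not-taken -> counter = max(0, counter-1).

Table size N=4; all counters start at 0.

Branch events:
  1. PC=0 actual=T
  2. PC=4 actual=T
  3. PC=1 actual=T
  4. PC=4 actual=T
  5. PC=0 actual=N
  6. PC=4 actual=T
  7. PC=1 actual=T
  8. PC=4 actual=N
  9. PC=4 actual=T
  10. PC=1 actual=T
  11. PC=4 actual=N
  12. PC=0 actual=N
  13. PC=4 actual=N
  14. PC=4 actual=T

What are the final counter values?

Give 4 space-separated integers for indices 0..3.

Ev 1: PC=0 idx=0 pred=N actual=T -> ctr[0]=1
Ev 2: PC=4 idx=0 pred=N actual=T -> ctr[0]=2
Ev 3: PC=1 idx=1 pred=N actual=T -> ctr[1]=1
Ev 4: PC=4 idx=0 pred=T actual=T -> ctr[0]=3
Ev 5: PC=0 idx=0 pred=T actual=N -> ctr[0]=2
Ev 6: PC=4 idx=0 pred=T actual=T -> ctr[0]=3
Ev 7: PC=1 idx=1 pred=N actual=T -> ctr[1]=2
Ev 8: PC=4 idx=0 pred=T actual=N -> ctr[0]=2
Ev 9: PC=4 idx=0 pred=T actual=T -> ctr[0]=3
Ev 10: PC=1 idx=1 pred=T actual=T -> ctr[1]=3
Ev 11: PC=4 idx=0 pred=T actual=N -> ctr[0]=2
Ev 12: PC=0 idx=0 pred=T actual=N -> ctr[0]=1
Ev 13: PC=4 idx=0 pred=N actual=N -> ctr[0]=0
Ev 14: PC=4 idx=0 pred=N actual=T -> ctr[0]=1

Answer: 1 3 0 0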